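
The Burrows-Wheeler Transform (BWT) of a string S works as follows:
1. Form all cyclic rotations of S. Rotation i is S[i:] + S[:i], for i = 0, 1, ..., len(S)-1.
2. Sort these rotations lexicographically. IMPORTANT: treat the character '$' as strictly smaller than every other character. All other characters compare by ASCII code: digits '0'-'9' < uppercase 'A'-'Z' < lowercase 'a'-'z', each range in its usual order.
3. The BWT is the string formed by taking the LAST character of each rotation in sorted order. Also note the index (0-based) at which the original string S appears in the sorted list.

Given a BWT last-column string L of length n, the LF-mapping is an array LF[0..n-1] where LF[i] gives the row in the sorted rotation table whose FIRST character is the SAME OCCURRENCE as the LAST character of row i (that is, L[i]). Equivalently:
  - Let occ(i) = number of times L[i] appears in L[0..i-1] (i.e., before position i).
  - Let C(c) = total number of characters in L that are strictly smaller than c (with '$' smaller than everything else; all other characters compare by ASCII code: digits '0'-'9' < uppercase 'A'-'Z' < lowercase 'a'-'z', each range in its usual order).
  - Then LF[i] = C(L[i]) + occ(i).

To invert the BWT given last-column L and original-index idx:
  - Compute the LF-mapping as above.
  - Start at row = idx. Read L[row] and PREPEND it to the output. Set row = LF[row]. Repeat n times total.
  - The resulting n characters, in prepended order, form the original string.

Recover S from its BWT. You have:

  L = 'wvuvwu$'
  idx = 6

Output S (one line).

LF mapping: 5 3 1 4 6 2 0
Walk LF starting at row 6, prepending L[row]:
  step 1: row=6, L[6]='$', prepend. Next row=LF[6]=0
  step 2: row=0, L[0]='w', prepend. Next row=LF[0]=5
  step 3: row=5, L[5]='u', prepend. Next row=LF[5]=2
  step 4: row=2, L[2]='u', prepend. Next row=LF[2]=1
  step 5: row=1, L[1]='v', prepend. Next row=LF[1]=3
  step 6: row=3, L[3]='v', prepend. Next row=LF[3]=4
  step 7: row=4, L[4]='w', prepend. Next row=LF[4]=6
Reversed output: wvvuuw$

Answer: wvvuuw$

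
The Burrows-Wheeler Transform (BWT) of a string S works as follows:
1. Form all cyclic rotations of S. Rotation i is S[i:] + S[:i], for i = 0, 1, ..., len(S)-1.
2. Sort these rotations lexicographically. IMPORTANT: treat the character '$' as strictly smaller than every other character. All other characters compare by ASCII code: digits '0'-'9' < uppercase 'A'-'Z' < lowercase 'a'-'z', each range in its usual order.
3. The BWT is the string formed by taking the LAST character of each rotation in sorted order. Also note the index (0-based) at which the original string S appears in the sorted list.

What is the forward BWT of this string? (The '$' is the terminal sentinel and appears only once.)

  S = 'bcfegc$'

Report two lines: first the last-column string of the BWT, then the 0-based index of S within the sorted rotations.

Answer: c$gbfce
1

Derivation:
All 7 rotations (rotation i = S[i:]+S[:i]):
  rot[0] = bcfegc$
  rot[1] = cfegc$b
  rot[2] = fegc$bc
  rot[3] = egc$bcf
  rot[4] = gc$bcfe
  rot[5] = c$bcfeg
  rot[6] = $bcfegc
Sorted (with $ < everything):
  sorted[0] = $bcfegc  (last char: 'c')
  sorted[1] = bcfegc$  (last char: '$')
  sorted[2] = c$bcfeg  (last char: 'g')
  sorted[3] = cfegc$b  (last char: 'b')
  sorted[4] = egc$bcf  (last char: 'f')
  sorted[5] = fegc$bc  (last char: 'c')
  sorted[6] = gc$bcfe  (last char: 'e')
Last column: c$gbfce
Original string S is at sorted index 1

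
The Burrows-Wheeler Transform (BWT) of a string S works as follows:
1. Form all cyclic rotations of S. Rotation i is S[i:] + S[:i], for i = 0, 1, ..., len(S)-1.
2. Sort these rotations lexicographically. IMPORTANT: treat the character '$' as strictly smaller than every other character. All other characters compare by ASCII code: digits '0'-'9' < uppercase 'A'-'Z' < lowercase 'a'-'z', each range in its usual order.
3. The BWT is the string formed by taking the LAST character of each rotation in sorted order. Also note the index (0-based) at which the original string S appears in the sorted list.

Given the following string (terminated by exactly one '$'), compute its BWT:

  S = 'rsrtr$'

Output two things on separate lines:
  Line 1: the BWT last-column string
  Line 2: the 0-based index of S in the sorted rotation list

Answer: rt$srr
2

Derivation:
All 6 rotations (rotation i = S[i:]+S[:i]):
  rot[0] = rsrtr$
  rot[1] = srtr$r
  rot[2] = rtr$rs
  rot[3] = tr$rsr
  rot[4] = r$rsrt
  rot[5] = $rsrtr
Sorted (with $ < everything):
  sorted[0] = $rsrtr  (last char: 'r')
  sorted[1] = r$rsrt  (last char: 't')
  sorted[2] = rsrtr$  (last char: '$')
  sorted[3] = rtr$rs  (last char: 's')
  sorted[4] = srtr$r  (last char: 'r')
  sorted[5] = tr$rsr  (last char: 'r')
Last column: rt$srr
Original string S is at sorted index 2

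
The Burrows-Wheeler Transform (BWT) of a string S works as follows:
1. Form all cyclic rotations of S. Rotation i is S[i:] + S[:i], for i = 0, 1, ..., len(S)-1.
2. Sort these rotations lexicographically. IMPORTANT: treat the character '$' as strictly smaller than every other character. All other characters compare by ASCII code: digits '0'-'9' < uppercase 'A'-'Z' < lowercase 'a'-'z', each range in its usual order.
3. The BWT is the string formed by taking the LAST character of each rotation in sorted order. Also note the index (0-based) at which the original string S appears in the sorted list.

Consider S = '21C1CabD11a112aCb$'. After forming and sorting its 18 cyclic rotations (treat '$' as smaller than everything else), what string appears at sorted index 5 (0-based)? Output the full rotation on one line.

Answer: 1CabD11a112aCb$21C

Derivation:
All 18 rotations (rotation i = S[i:]+S[:i]):
  rot[0] = 21C1CabD11a112aCb$
  rot[1] = 1C1CabD11a112aCb$2
  rot[2] = C1CabD11a112aCb$21
  rot[3] = 1CabD11a112aCb$21C
  rot[4] = CabD11a112aCb$21C1
  rot[5] = abD11a112aCb$21C1C
  rot[6] = bD11a112aCb$21C1Ca
  rot[7] = D11a112aCb$21C1Cab
  rot[8] = 11a112aCb$21C1CabD
  rot[9] = 1a112aCb$21C1CabD1
  rot[10] = a112aCb$21C1CabD11
  rot[11] = 112aCb$21C1CabD11a
  rot[12] = 12aCb$21C1CabD11a1
  rot[13] = 2aCb$21C1CabD11a11
  rot[14] = aCb$21C1CabD11a112
  rot[15] = Cb$21C1CabD11a112a
  rot[16] = b$21C1CabD11a112aC
  rot[17] = $21C1CabD11a112aCb
Sorted (with $ < everything):
  sorted[0] = $21C1CabD11a112aCb
  sorted[1] = 112aCb$21C1CabD11a
  sorted[2] = 11a112aCb$21C1CabD
  sorted[3] = 12aCb$21C1CabD11a1
  sorted[4] = 1C1CabD11a112aCb$2
  sorted[5] = 1CabD11a112aCb$21C
  sorted[6] = 1a112aCb$21C1CabD1
  sorted[7] = 21C1CabD11a112aCb$
  sorted[8] = 2aCb$21C1CabD11a11
  sorted[9] = C1CabD11a112aCb$21
  sorted[10] = CabD11a112aCb$21C1
  sorted[11] = Cb$21C1CabD11a112a
  sorted[12] = D11a112aCb$21C1Cab
  sorted[13] = a112aCb$21C1CabD11
  sorted[14] = aCb$21C1CabD11a112
  sorted[15] = abD11a112aCb$21C1C
  sorted[16] = b$21C1CabD11a112aC
  sorted[17] = bD11a112aCb$21C1Ca
sorted[5] = 1CabD11a112aCb$21C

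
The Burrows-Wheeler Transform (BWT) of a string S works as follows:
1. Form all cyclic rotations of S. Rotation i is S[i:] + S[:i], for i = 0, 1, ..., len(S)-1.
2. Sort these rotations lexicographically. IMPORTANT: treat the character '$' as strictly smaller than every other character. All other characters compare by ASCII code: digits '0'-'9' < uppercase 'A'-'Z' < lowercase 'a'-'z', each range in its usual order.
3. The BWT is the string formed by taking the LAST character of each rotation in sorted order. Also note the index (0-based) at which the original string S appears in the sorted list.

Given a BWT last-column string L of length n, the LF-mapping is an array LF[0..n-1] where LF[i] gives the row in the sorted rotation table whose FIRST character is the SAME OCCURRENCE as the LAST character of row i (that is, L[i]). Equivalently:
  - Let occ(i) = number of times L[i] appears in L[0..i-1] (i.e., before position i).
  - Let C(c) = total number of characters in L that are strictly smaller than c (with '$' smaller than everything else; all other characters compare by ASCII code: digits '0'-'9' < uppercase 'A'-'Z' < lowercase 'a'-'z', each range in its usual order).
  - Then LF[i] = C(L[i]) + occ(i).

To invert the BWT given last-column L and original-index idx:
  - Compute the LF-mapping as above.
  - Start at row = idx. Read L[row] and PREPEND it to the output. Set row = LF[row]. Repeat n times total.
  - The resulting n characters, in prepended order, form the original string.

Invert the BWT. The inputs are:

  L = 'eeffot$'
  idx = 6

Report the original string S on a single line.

LF mapping: 1 2 3 4 5 6 0
Walk LF starting at row 6, prepending L[row]:
  step 1: row=6, L[6]='$', prepend. Next row=LF[6]=0
  step 2: row=0, L[0]='e', prepend. Next row=LF[0]=1
  step 3: row=1, L[1]='e', prepend. Next row=LF[1]=2
  step 4: row=2, L[2]='f', prepend. Next row=LF[2]=3
  step 5: row=3, L[3]='f', prepend. Next row=LF[3]=4
  step 6: row=4, L[4]='o', prepend. Next row=LF[4]=5
  step 7: row=5, L[5]='t', prepend. Next row=LF[5]=6
Reversed output: toffee$

Answer: toffee$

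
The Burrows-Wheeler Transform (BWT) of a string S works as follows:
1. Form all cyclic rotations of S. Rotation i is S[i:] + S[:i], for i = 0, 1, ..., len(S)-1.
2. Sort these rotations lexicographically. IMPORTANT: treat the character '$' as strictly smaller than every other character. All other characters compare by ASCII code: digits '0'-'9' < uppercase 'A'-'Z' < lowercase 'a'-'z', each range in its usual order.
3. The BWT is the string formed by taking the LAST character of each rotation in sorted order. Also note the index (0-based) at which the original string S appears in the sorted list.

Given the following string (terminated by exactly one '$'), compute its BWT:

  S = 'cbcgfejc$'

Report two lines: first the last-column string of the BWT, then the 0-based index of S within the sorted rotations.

Answer: ccj$bfgce
3

Derivation:
All 9 rotations (rotation i = S[i:]+S[:i]):
  rot[0] = cbcgfejc$
  rot[1] = bcgfejc$c
  rot[2] = cgfejc$cb
  rot[3] = gfejc$cbc
  rot[4] = fejc$cbcg
  rot[5] = ejc$cbcgf
  rot[6] = jc$cbcgfe
  rot[7] = c$cbcgfej
  rot[8] = $cbcgfejc
Sorted (with $ < everything):
  sorted[0] = $cbcgfejc  (last char: 'c')
  sorted[1] = bcgfejc$c  (last char: 'c')
  sorted[2] = c$cbcgfej  (last char: 'j')
  sorted[3] = cbcgfejc$  (last char: '$')
  sorted[4] = cgfejc$cb  (last char: 'b')
  sorted[5] = ejc$cbcgf  (last char: 'f')
  sorted[6] = fejc$cbcg  (last char: 'g')
  sorted[7] = gfejc$cbc  (last char: 'c')
  sorted[8] = jc$cbcgfe  (last char: 'e')
Last column: ccj$bfgce
Original string S is at sorted index 3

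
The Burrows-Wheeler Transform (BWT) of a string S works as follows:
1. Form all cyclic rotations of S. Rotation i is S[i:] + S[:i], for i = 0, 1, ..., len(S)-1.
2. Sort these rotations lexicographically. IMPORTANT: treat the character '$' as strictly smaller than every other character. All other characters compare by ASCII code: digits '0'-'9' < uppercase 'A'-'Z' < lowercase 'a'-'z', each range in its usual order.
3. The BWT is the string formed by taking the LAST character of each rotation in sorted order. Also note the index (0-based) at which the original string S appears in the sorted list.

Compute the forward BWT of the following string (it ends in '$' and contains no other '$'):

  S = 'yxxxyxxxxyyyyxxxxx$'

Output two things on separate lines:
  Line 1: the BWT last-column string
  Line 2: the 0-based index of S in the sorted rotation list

Answer: xxxxxyyyxxxxxyx$yyx
15

Derivation:
All 19 rotations (rotation i = S[i:]+S[:i]):
  rot[0] = yxxxyxxxxyyyyxxxxx$
  rot[1] = xxxyxxxxyyyyxxxxx$y
  rot[2] = xxyxxxxyyyyxxxxx$yx
  rot[3] = xyxxxxyyyyxxxxx$yxx
  rot[4] = yxxxxyyyyxxxxx$yxxx
  rot[5] = xxxxyyyyxxxxx$yxxxy
  rot[6] = xxxyyyyxxxxx$yxxxyx
  rot[7] = xxyyyyxxxxx$yxxxyxx
  rot[8] = xyyyyxxxxx$yxxxyxxx
  rot[9] = yyyyxxxxx$yxxxyxxxx
  rot[10] = yyyxxxxx$yxxxyxxxxy
  rot[11] = yyxxxxx$yxxxyxxxxyy
  rot[12] = yxxxxx$yxxxyxxxxyyy
  rot[13] = xxxxx$yxxxyxxxxyyyy
  rot[14] = xxxx$yxxxyxxxxyyyyx
  rot[15] = xxx$yxxxyxxxxyyyyxx
  rot[16] = xx$yxxxyxxxxyyyyxxx
  rot[17] = x$yxxxyxxxxyyyyxxxx
  rot[18] = $yxxxyxxxxyyyyxxxxx
Sorted (with $ < everything):
  sorted[0] = $yxxxyxxxxyyyyxxxxx  (last char: 'x')
  sorted[1] = x$yxxxyxxxxyyyyxxxx  (last char: 'x')
  sorted[2] = xx$yxxxyxxxxyyyyxxx  (last char: 'x')
  sorted[3] = xxx$yxxxyxxxxyyyyxx  (last char: 'x')
  sorted[4] = xxxx$yxxxyxxxxyyyyx  (last char: 'x')
  sorted[5] = xxxxx$yxxxyxxxxyyyy  (last char: 'y')
  sorted[6] = xxxxyyyyxxxxx$yxxxy  (last char: 'y')
  sorted[7] = xxxyxxxxyyyyxxxxx$y  (last char: 'y')
  sorted[8] = xxxyyyyxxxxx$yxxxyx  (last char: 'x')
  sorted[9] = xxyxxxxyyyyxxxxx$yx  (last char: 'x')
  sorted[10] = xxyyyyxxxxx$yxxxyxx  (last char: 'x')
  sorted[11] = xyxxxxyyyyxxxxx$yxx  (last char: 'x')
  sorted[12] = xyyyyxxxxx$yxxxyxxx  (last char: 'x')
  sorted[13] = yxxxxx$yxxxyxxxxyyy  (last char: 'y')
  sorted[14] = yxxxxyyyyxxxxx$yxxx  (last char: 'x')
  sorted[15] = yxxxyxxxxyyyyxxxxx$  (last char: '$')
  sorted[16] = yyxxxxx$yxxxyxxxxyy  (last char: 'y')
  sorted[17] = yyyxxxxx$yxxxyxxxxy  (last char: 'y')
  sorted[18] = yyyyxxxxx$yxxxyxxxx  (last char: 'x')
Last column: xxxxxyyyxxxxxyx$yyx
Original string S is at sorted index 15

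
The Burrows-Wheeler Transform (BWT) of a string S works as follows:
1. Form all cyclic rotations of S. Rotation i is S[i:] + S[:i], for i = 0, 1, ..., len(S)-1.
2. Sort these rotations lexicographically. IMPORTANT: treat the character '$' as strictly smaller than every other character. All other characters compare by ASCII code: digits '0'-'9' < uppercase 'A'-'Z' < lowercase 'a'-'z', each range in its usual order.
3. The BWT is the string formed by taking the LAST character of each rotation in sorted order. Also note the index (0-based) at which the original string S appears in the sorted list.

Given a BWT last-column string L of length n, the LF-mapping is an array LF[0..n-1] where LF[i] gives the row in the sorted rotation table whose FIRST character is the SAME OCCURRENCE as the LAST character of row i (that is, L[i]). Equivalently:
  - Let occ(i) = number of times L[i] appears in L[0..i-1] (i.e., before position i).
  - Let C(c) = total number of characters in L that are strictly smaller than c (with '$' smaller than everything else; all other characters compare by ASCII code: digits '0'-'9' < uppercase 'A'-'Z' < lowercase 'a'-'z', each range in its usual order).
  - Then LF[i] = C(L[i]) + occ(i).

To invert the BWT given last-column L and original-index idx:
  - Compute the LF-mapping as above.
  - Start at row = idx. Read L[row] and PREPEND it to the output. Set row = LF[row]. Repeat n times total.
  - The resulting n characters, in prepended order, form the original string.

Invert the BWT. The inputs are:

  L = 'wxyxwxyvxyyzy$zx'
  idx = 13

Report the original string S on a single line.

LF mapping: 2 4 9 5 3 6 10 1 7 11 12 14 13 0 15 8
Walk LF starting at row 13, prepending L[row]:
  step 1: row=13, L[13]='$', prepend. Next row=LF[13]=0
  step 2: row=0, L[0]='w', prepend. Next row=LF[0]=2
  step 3: row=2, L[2]='y', prepend. Next row=LF[2]=9
  step 4: row=9, L[9]='y', prepend. Next row=LF[9]=11
  step 5: row=11, L[11]='z', prepend. Next row=LF[11]=14
  step 6: row=14, L[14]='z', prepend. Next row=LF[14]=15
  step 7: row=15, L[15]='x', prepend. Next row=LF[15]=8
  step 8: row=8, L[8]='x', prepend. Next row=LF[8]=7
  step 9: row=7, L[7]='v', prepend. Next row=LF[7]=1
  step 10: row=1, L[1]='x', prepend. Next row=LF[1]=4
  step 11: row=4, L[4]='w', prepend. Next row=LF[4]=3
  step 12: row=3, L[3]='x', prepend. Next row=LF[3]=5
  step 13: row=5, L[5]='x', prepend. Next row=LF[5]=6
  step 14: row=6, L[6]='y', prepend. Next row=LF[6]=10
  step 15: row=10, L[10]='y', prepend. Next row=LF[10]=12
  step 16: row=12, L[12]='y', prepend. Next row=LF[12]=13
Reversed output: yyyxxwxvxxzzyyw$

Answer: yyyxxwxvxxzzyyw$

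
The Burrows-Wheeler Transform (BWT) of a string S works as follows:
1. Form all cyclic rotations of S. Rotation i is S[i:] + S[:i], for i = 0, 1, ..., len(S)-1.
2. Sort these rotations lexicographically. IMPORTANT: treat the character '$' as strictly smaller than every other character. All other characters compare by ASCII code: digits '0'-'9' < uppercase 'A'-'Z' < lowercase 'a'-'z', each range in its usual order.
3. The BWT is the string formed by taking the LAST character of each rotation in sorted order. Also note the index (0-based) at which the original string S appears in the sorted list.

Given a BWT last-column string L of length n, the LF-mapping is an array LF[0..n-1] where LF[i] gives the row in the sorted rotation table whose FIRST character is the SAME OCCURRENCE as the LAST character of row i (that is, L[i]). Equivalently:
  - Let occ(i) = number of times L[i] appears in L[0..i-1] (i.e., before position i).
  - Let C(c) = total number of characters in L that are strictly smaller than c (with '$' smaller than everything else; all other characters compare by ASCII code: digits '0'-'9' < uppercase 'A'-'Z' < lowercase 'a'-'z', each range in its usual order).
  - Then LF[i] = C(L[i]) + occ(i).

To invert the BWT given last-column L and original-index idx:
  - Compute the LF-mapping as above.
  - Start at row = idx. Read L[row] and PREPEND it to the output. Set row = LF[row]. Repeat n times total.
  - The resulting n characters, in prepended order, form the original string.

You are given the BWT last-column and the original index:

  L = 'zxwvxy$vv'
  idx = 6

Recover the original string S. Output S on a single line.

LF mapping: 8 5 4 1 6 7 0 2 3
Walk LF starting at row 6, prepending L[row]:
  step 1: row=6, L[6]='$', prepend. Next row=LF[6]=0
  step 2: row=0, L[0]='z', prepend. Next row=LF[0]=8
  step 3: row=8, L[8]='v', prepend. Next row=LF[8]=3
  step 4: row=3, L[3]='v', prepend. Next row=LF[3]=1
  step 5: row=1, L[1]='x', prepend. Next row=LF[1]=5
  step 6: row=5, L[5]='y', prepend. Next row=LF[5]=7
  step 7: row=7, L[7]='v', prepend. Next row=LF[7]=2
  step 8: row=2, L[2]='w', prepend. Next row=LF[2]=4
  step 9: row=4, L[4]='x', prepend. Next row=LF[4]=6
Reversed output: xwvyxvvz$

Answer: xwvyxvvz$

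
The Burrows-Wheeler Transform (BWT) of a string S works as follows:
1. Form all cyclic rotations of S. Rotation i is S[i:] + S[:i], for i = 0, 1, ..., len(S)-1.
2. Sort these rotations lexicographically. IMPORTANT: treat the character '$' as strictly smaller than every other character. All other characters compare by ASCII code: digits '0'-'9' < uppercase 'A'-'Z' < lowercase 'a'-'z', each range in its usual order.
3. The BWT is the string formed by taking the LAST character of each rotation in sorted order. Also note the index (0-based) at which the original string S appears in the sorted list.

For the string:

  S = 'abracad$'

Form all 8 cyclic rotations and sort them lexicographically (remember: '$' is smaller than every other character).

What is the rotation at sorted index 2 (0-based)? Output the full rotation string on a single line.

All 8 rotations (rotation i = S[i:]+S[:i]):
  rot[0] = abracad$
  rot[1] = bracad$a
  rot[2] = racad$ab
  rot[3] = acad$abr
  rot[4] = cad$abra
  rot[5] = ad$abrac
  rot[6] = d$abraca
  rot[7] = $abracad
Sorted (with $ < everything):
  sorted[0] = $abracad
  sorted[1] = abracad$
  sorted[2] = acad$abr
  sorted[3] = ad$abrac
  sorted[4] = bracad$a
  sorted[5] = cad$abra
  sorted[6] = d$abraca
  sorted[7] = racad$ab
sorted[2] = acad$abr

Answer: acad$abr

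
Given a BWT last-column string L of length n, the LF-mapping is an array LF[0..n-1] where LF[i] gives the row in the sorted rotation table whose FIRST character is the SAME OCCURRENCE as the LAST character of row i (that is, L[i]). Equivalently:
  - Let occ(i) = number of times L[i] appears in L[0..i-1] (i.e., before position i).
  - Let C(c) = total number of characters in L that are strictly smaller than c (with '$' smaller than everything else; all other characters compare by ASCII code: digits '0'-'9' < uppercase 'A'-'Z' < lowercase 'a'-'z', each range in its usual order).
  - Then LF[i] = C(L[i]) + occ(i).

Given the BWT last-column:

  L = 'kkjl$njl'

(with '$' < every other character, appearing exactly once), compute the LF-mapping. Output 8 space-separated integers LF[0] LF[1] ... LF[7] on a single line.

Answer: 3 4 1 5 0 7 2 6

Derivation:
Char counts: '$':1, 'j':2, 'k':2, 'l':2, 'n':1
C (first-col start): C('$')=0, C('j')=1, C('k')=3, C('l')=5, C('n')=7
L[0]='k': occ=0, LF[0]=C('k')+0=3+0=3
L[1]='k': occ=1, LF[1]=C('k')+1=3+1=4
L[2]='j': occ=0, LF[2]=C('j')+0=1+0=1
L[3]='l': occ=0, LF[3]=C('l')+0=5+0=5
L[4]='$': occ=0, LF[4]=C('$')+0=0+0=0
L[5]='n': occ=0, LF[5]=C('n')+0=7+0=7
L[6]='j': occ=1, LF[6]=C('j')+1=1+1=2
L[7]='l': occ=1, LF[7]=C('l')+1=5+1=6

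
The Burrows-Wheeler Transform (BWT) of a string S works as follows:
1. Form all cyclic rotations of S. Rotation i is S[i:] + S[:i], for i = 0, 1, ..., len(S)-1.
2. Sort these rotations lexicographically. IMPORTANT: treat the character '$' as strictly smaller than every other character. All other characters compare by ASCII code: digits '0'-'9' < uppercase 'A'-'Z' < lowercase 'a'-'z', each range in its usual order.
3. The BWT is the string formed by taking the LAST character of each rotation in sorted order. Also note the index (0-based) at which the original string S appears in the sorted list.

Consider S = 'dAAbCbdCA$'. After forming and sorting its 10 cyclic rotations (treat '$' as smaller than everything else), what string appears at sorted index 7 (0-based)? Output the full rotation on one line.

Answer: bdCA$dAAbC

Derivation:
All 10 rotations (rotation i = S[i:]+S[:i]):
  rot[0] = dAAbCbdCA$
  rot[1] = AAbCbdCA$d
  rot[2] = AbCbdCA$dA
  rot[3] = bCbdCA$dAA
  rot[4] = CbdCA$dAAb
  rot[5] = bdCA$dAAbC
  rot[6] = dCA$dAAbCb
  rot[7] = CA$dAAbCbd
  rot[8] = A$dAAbCbdC
  rot[9] = $dAAbCbdCA
Sorted (with $ < everything):
  sorted[0] = $dAAbCbdCA
  sorted[1] = A$dAAbCbdC
  sorted[2] = AAbCbdCA$d
  sorted[3] = AbCbdCA$dA
  sorted[4] = CA$dAAbCbd
  sorted[5] = CbdCA$dAAb
  sorted[6] = bCbdCA$dAA
  sorted[7] = bdCA$dAAbC
  sorted[8] = dAAbCbdCA$
  sorted[9] = dCA$dAAbCb
sorted[7] = bdCA$dAAbC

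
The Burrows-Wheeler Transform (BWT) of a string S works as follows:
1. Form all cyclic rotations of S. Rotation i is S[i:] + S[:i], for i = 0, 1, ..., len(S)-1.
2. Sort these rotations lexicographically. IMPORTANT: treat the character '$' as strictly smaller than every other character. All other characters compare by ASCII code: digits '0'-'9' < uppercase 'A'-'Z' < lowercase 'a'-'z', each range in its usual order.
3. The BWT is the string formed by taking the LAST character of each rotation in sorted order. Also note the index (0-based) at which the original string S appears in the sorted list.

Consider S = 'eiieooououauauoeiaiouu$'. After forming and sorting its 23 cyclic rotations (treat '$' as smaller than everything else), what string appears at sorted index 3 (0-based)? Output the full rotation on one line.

All 23 rotations (rotation i = S[i:]+S[:i]):
  rot[0] = eiieooououauauoeiaiouu$
  rot[1] = iieooououauauoeiaiouu$e
  rot[2] = ieooououauauoeiaiouu$ei
  rot[3] = eooououauauoeiaiouu$eii
  rot[4] = ooououauauoeiaiouu$eiie
  rot[5] = oououauauoeiaiouu$eiieo
  rot[6] = ououauauoeiaiouu$eiieoo
  rot[7] = uouauauoeiaiouu$eiieooo
  rot[8] = ouauauoeiaiouu$eiieooou
  rot[9] = uauauoeiaiouu$eiieooouo
  rot[10] = auauoeiaiouu$eiieooouou
  rot[11] = uauoeiaiouu$eiieooououa
  rot[12] = auoeiaiouu$eiieooououau
  rot[13] = uoeiaiouu$eiieooououaua
  rot[14] = oeiaiouu$eiieooououauau
  rot[15] = eiaiouu$eiieooououauauo
  rot[16] = iaiouu$eiieooououauauoe
  rot[17] = aiouu$eiieooououauauoei
  rot[18] = iouu$eiieooououauauoeia
  rot[19] = ouu$eiieooououauauoeiai
  rot[20] = uu$eiieooououauauoeiaio
  rot[21] = u$eiieooououauauoeiaiou
  rot[22] = $eiieooououauauoeiaiouu
Sorted (with $ < everything):
  sorted[0] = $eiieooououauauoeiaiouu
  sorted[1] = aiouu$eiieooououauauoei
  sorted[2] = auauoeiaiouu$eiieooouou
  sorted[3] = auoeiaiouu$eiieooououau
  sorted[4] = eiaiouu$eiieooououauauo
  sorted[5] = eiieooououauauoeiaiouu$
  sorted[6] = eooououauauoeiaiouu$eii
  sorted[7] = iaiouu$eiieooououauauoe
  sorted[8] = ieooououauauoeiaiouu$ei
  sorted[9] = iieooououauauoeiaiouu$e
  sorted[10] = iouu$eiieooououauauoeia
  sorted[11] = oeiaiouu$eiieooououauau
  sorted[12] = ooououauauoeiaiouu$eiie
  sorted[13] = oououauauoeiaiouu$eiieo
  sorted[14] = ouauauoeiaiouu$eiieooou
  sorted[15] = ououauauoeiaiouu$eiieoo
  sorted[16] = ouu$eiieooououauauoeiai
  sorted[17] = u$eiieooououauauoeiaiou
  sorted[18] = uauauoeiaiouu$eiieooouo
  sorted[19] = uauoeiaiouu$eiieooououa
  sorted[20] = uoeiaiouu$eiieooououaua
  sorted[21] = uouauauoeiaiouu$eiieooo
  sorted[22] = uu$eiieooououauauoeiaio
sorted[3] = auoeiaiouu$eiieooououau

Answer: auoeiaiouu$eiieooououau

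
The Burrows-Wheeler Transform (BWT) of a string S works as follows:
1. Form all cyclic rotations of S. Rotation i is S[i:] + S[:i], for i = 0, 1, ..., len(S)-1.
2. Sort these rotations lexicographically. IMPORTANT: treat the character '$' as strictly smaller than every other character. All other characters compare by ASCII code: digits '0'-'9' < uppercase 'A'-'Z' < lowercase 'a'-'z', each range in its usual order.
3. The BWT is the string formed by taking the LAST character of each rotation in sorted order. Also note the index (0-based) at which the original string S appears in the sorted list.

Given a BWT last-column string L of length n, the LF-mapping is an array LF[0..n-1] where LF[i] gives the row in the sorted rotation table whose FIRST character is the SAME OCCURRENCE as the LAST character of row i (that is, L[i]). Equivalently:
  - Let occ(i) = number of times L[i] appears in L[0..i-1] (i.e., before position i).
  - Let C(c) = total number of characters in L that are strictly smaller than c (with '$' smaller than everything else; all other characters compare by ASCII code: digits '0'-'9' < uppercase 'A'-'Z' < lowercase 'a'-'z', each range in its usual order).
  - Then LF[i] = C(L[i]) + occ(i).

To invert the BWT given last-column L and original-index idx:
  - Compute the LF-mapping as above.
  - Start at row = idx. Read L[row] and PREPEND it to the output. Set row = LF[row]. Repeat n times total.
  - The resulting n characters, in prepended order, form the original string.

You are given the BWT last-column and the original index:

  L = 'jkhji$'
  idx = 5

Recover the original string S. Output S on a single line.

LF mapping: 3 5 1 4 2 0
Walk LF starting at row 5, prepending L[row]:
  step 1: row=5, L[5]='$', prepend. Next row=LF[5]=0
  step 2: row=0, L[0]='j', prepend. Next row=LF[0]=3
  step 3: row=3, L[3]='j', prepend. Next row=LF[3]=4
  step 4: row=4, L[4]='i', prepend. Next row=LF[4]=2
  step 5: row=2, L[2]='h', prepend. Next row=LF[2]=1
  step 6: row=1, L[1]='k', prepend. Next row=LF[1]=5
Reversed output: khijj$

Answer: khijj$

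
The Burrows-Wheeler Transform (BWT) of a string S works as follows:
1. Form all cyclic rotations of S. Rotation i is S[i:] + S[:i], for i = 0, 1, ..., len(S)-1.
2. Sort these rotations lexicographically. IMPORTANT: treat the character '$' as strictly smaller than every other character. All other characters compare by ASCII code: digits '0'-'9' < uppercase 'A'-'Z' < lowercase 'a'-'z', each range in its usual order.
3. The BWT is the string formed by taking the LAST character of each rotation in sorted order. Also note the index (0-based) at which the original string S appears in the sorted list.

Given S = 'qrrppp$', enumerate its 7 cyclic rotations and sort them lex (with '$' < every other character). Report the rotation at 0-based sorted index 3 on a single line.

Answer: ppp$qrr

Derivation:
All 7 rotations (rotation i = S[i:]+S[:i]):
  rot[0] = qrrppp$
  rot[1] = rrppp$q
  rot[2] = rppp$qr
  rot[3] = ppp$qrr
  rot[4] = pp$qrrp
  rot[5] = p$qrrpp
  rot[6] = $qrrppp
Sorted (with $ < everything):
  sorted[0] = $qrrppp
  sorted[1] = p$qrrpp
  sorted[2] = pp$qrrp
  sorted[3] = ppp$qrr
  sorted[4] = qrrppp$
  sorted[5] = rppp$qr
  sorted[6] = rrppp$q
sorted[3] = ppp$qrr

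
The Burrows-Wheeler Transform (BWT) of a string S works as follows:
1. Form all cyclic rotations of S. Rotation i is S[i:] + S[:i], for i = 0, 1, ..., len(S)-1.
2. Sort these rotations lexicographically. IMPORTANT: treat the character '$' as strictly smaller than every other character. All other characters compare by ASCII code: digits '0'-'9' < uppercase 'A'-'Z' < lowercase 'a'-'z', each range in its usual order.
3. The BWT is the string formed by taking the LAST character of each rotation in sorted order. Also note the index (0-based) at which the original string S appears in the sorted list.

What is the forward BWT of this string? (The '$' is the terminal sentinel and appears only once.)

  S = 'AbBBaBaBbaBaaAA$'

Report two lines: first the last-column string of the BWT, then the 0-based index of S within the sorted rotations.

All 16 rotations (rotation i = S[i:]+S[:i]):
  rot[0] = AbBBaBaBbaBaaAA$
  rot[1] = bBBaBaBbaBaaAA$A
  rot[2] = BBaBaBbaBaaAA$Ab
  rot[3] = BaBaBbaBaaAA$AbB
  rot[4] = aBaBbaBaaAA$AbBB
  rot[5] = BaBbaBaaAA$AbBBa
  rot[6] = aBbaBaaAA$AbBBaB
  rot[7] = BbaBaaAA$AbBBaBa
  rot[8] = baBaaAA$AbBBaBaB
  rot[9] = aBaaAA$AbBBaBaBb
  rot[10] = BaaAA$AbBBaBaBba
  rot[11] = aaAA$AbBBaBaBbaB
  rot[12] = aAA$AbBBaBaBbaBa
  rot[13] = AA$AbBBaBaBbaBaa
  rot[14] = A$AbBBaBaBbaBaaA
  rot[15] = $AbBBaBaBbaBaaAA
Sorted (with $ < everything):
  sorted[0] = $AbBBaBaBbaBaaAA  (last char: 'A')
  sorted[1] = A$AbBBaBaBbaBaaA  (last char: 'A')
  sorted[2] = AA$AbBBaBaBbaBaa  (last char: 'a')
  sorted[3] = AbBBaBaBbaBaaAA$  (last char: '$')
  sorted[4] = BBaBaBbaBaaAA$Ab  (last char: 'b')
  sorted[5] = BaBaBbaBaaAA$AbB  (last char: 'B')
  sorted[6] = BaBbaBaaAA$AbBBa  (last char: 'a')
  sorted[7] = BaaAA$AbBBaBaBba  (last char: 'a')
  sorted[8] = BbaBaaAA$AbBBaBa  (last char: 'a')
  sorted[9] = aAA$AbBBaBaBbaBa  (last char: 'a')
  sorted[10] = aBaBbaBaaAA$AbBB  (last char: 'B')
  sorted[11] = aBaaAA$AbBBaBaBb  (last char: 'b')
  sorted[12] = aBbaBaaAA$AbBBaB  (last char: 'B')
  sorted[13] = aaAA$AbBBaBaBbaB  (last char: 'B')
  sorted[14] = bBBaBaBbaBaaAA$A  (last char: 'A')
  sorted[15] = baBaaAA$AbBBaBaB  (last char: 'B')
Last column: AAa$bBaaaaBbBBAB
Original string S is at sorted index 3

Answer: AAa$bBaaaaBbBBAB
3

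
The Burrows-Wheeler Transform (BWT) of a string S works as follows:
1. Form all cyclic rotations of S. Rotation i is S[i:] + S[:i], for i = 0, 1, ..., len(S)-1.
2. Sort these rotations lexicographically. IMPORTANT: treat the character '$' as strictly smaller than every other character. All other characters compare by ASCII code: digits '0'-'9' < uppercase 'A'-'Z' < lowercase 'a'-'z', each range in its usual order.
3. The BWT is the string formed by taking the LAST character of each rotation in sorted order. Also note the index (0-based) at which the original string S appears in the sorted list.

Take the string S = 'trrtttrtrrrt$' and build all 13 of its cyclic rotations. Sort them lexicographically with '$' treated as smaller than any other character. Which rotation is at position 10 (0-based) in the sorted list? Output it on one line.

Answer: trtrrrt$trrtt

Derivation:
All 13 rotations (rotation i = S[i:]+S[:i]):
  rot[0] = trrtttrtrrrt$
  rot[1] = rrtttrtrrrt$t
  rot[2] = rtttrtrrrt$tr
  rot[3] = tttrtrrrt$trr
  rot[4] = ttrtrrrt$trrt
  rot[5] = trtrrrt$trrtt
  rot[6] = rtrrrt$trrttt
  rot[7] = trrrt$trrtttr
  rot[8] = rrrt$trrtttrt
  rot[9] = rrt$trrtttrtr
  rot[10] = rt$trrtttrtrr
  rot[11] = t$trrtttrtrrr
  rot[12] = $trrtttrtrrrt
Sorted (with $ < everything):
  sorted[0] = $trrtttrtrrrt
  sorted[1] = rrrt$trrtttrt
  sorted[2] = rrt$trrtttrtr
  sorted[3] = rrtttrtrrrt$t
  sorted[4] = rt$trrtttrtrr
  sorted[5] = rtrrrt$trrttt
  sorted[6] = rtttrtrrrt$tr
  sorted[7] = t$trrtttrtrrr
  sorted[8] = trrrt$trrtttr
  sorted[9] = trrtttrtrrrt$
  sorted[10] = trtrrrt$trrtt
  sorted[11] = ttrtrrrt$trrt
  sorted[12] = tttrtrrrt$trr
sorted[10] = trtrrrt$trrtt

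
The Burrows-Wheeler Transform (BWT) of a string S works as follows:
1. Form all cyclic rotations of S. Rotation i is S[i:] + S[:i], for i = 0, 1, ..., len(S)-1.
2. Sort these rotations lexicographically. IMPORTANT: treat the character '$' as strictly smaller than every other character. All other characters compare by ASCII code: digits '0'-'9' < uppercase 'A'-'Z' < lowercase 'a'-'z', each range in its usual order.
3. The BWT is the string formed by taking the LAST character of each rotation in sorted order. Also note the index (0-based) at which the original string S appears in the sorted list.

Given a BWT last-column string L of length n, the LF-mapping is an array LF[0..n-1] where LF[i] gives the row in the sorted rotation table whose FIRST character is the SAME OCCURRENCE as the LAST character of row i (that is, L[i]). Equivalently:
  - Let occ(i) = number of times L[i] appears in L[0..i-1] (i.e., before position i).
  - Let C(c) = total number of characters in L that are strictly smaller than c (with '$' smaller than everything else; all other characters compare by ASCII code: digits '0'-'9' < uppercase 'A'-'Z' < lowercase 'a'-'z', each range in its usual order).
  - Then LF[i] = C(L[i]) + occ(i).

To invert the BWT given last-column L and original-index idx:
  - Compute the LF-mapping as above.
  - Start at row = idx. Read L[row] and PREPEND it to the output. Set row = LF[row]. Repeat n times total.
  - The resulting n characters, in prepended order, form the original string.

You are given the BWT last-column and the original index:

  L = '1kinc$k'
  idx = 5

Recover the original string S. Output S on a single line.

LF mapping: 1 4 3 6 2 0 5
Walk LF starting at row 5, prepending L[row]:
  step 1: row=5, L[5]='$', prepend. Next row=LF[5]=0
  step 2: row=0, L[0]='1', prepend. Next row=LF[0]=1
  step 3: row=1, L[1]='k', prepend. Next row=LF[1]=4
  step 4: row=4, L[4]='c', prepend. Next row=LF[4]=2
  step 5: row=2, L[2]='i', prepend. Next row=LF[2]=3
  step 6: row=3, L[3]='n', prepend. Next row=LF[3]=6
  step 7: row=6, L[6]='k', prepend. Next row=LF[6]=5
Reversed output: knick1$

Answer: knick1$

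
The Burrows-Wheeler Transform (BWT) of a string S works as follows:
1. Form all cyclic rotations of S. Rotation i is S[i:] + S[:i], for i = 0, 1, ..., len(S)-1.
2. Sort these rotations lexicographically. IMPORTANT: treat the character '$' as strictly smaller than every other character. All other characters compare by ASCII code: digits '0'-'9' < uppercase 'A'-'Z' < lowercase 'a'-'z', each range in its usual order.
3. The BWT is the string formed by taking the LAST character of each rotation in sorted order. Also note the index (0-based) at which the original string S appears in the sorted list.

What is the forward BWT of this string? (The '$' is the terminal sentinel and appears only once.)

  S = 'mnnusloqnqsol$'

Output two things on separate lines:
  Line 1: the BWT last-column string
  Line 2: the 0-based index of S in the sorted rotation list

Answer: los$mqnslonuqn
3

Derivation:
All 14 rotations (rotation i = S[i:]+S[:i]):
  rot[0] = mnnusloqnqsol$
  rot[1] = nnusloqnqsol$m
  rot[2] = nusloqnqsol$mn
  rot[3] = usloqnqsol$mnn
  rot[4] = sloqnqsol$mnnu
  rot[5] = loqnqsol$mnnus
  rot[6] = oqnqsol$mnnusl
  rot[7] = qnqsol$mnnuslo
  rot[8] = nqsol$mnnusloq
  rot[9] = qsol$mnnusloqn
  rot[10] = sol$mnnusloqnq
  rot[11] = ol$mnnusloqnqs
  rot[12] = l$mnnusloqnqso
  rot[13] = $mnnusloqnqsol
Sorted (with $ < everything):
  sorted[0] = $mnnusloqnqsol  (last char: 'l')
  sorted[1] = l$mnnusloqnqso  (last char: 'o')
  sorted[2] = loqnqsol$mnnus  (last char: 's')
  sorted[3] = mnnusloqnqsol$  (last char: '$')
  sorted[4] = nnusloqnqsol$m  (last char: 'm')
  sorted[5] = nqsol$mnnusloq  (last char: 'q')
  sorted[6] = nusloqnqsol$mn  (last char: 'n')
  sorted[7] = ol$mnnusloqnqs  (last char: 's')
  sorted[8] = oqnqsol$mnnusl  (last char: 'l')
  sorted[9] = qnqsol$mnnuslo  (last char: 'o')
  sorted[10] = qsol$mnnusloqn  (last char: 'n')
  sorted[11] = sloqnqsol$mnnu  (last char: 'u')
  sorted[12] = sol$mnnusloqnq  (last char: 'q')
  sorted[13] = usloqnqsol$mnn  (last char: 'n')
Last column: los$mqnslonuqn
Original string S is at sorted index 3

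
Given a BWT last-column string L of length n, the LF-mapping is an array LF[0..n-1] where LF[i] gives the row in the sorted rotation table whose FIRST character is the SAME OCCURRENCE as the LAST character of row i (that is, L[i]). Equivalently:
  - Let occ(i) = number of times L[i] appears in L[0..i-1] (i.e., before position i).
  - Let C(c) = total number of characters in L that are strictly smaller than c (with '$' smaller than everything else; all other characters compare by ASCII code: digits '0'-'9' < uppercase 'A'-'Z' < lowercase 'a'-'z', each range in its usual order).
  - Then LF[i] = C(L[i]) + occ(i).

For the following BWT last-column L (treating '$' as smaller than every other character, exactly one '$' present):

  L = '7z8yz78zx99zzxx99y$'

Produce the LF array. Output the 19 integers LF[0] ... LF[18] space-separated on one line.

Char counts: '$':1, '7':2, '8':2, '9':4, 'x':3, 'y':2, 'z':5
C (first-col start): C('$')=0, C('7')=1, C('8')=3, C('9')=5, C('x')=9, C('y')=12, C('z')=14
L[0]='7': occ=0, LF[0]=C('7')+0=1+0=1
L[1]='z': occ=0, LF[1]=C('z')+0=14+0=14
L[2]='8': occ=0, LF[2]=C('8')+0=3+0=3
L[3]='y': occ=0, LF[3]=C('y')+0=12+0=12
L[4]='z': occ=1, LF[4]=C('z')+1=14+1=15
L[5]='7': occ=1, LF[5]=C('7')+1=1+1=2
L[6]='8': occ=1, LF[6]=C('8')+1=3+1=4
L[7]='z': occ=2, LF[7]=C('z')+2=14+2=16
L[8]='x': occ=0, LF[8]=C('x')+0=9+0=9
L[9]='9': occ=0, LF[9]=C('9')+0=5+0=5
L[10]='9': occ=1, LF[10]=C('9')+1=5+1=6
L[11]='z': occ=3, LF[11]=C('z')+3=14+3=17
L[12]='z': occ=4, LF[12]=C('z')+4=14+4=18
L[13]='x': occ=1, LF[13]=C('x')+1=9+1=10
L[14]='x': occ=2, LF[14]=C('x')+2=9+2=11
L[15]='9': occ=2, LF[15]=C('9')+2=5+2=7
L[16]='9': occ=3, LF[16]=C('9')+3=5+3=8
L[17]='y': occ=1, LF[17]=C('y')+1=12+1=13
L[18]='$': occ=0, LF[18]=C('$')+0=0+0=0

Answer: 1 14 3 12 15 2 4 16 9 5 6 17 18 10 11 7 8 13 0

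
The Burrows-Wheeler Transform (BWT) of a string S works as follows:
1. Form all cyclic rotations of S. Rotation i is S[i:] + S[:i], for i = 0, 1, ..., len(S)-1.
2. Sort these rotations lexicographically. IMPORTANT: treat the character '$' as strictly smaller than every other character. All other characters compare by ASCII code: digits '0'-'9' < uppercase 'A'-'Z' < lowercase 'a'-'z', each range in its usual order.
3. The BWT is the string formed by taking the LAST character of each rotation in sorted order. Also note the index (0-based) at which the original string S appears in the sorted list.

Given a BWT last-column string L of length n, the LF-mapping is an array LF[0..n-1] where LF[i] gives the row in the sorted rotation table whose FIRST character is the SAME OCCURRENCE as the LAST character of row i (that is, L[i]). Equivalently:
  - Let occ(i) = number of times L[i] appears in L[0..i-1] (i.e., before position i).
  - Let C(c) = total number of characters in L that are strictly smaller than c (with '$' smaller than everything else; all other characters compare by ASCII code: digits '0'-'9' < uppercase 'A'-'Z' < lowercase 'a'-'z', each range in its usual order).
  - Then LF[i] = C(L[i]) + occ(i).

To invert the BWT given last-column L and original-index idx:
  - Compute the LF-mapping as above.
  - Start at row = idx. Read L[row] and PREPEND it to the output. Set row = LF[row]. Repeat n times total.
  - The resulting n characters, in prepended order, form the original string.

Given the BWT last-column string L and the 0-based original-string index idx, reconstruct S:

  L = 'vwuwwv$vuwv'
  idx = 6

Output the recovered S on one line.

LF mapping: 3 7 1 8 9 4 0 5 2 10 6
Walk LF starting at row 6, prepending L[row]:
  step 1: row=6, L[6]='$', prepend. Next row=LF[6]=0
  step 2: row=0, L[0]='v', prepend. Next row=LF[0]=3
  step 3: row=3, L[3]='w', prepend. Next row=LF[3]=8
  step 4: row=8, L[8]='u', prepend. Next row=LF[8]=2
  step 5: row=2, L[2]='u', prepend. Next row=LF[2]=1
  step 6: row=1, L[1]='w', prepend. Next row=LF[1]=7
  step 7: row=7, L[7]='v', prepend. Next row=LF[7]=5
  step 8: row=5, L[5]='v', prepend. Next row=LF[5]=4
  step 9: row=4, L[4]='w', prepend. Next row=LF[4]=9
  step 10: row=9, L[9]='w', prepend. Next row=LF[9]=10
  step 11: row=10, L[10]='v', prepend. Next row=LF[10]=6
Reversed output: vwwvvwuuwv$

Answer: vwwvvwuuwv$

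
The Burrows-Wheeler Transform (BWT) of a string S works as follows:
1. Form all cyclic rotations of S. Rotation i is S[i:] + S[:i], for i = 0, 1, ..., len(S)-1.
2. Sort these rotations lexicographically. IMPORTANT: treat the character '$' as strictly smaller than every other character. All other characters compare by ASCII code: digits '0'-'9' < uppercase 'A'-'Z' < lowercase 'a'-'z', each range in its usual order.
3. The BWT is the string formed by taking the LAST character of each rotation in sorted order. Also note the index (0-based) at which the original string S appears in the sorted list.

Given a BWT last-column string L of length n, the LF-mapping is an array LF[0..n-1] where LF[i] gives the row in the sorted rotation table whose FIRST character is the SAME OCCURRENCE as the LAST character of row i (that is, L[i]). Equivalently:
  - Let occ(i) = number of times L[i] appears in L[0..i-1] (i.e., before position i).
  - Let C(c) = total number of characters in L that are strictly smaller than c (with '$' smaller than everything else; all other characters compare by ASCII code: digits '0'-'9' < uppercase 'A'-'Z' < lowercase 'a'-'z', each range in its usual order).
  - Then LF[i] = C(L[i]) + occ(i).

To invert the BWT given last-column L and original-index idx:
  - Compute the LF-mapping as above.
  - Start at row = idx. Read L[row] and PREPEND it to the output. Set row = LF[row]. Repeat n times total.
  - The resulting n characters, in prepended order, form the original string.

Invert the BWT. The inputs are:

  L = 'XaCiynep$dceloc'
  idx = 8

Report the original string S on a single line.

LF mapping: 2 3 1 9 14 11 7 13 0 6 4 8 10 12 5
Walk LF starting at row 8, prepending L[row]:
  step 1: row=8, L[8]='$', prepend. Next row=LF[8]=0
  step 2: row=0, L[0]='X', prepend. Next row=LF[0]=2
  step 3: row=2, L[2]='C', prepend. Next row=LF[2]=1
  step 4: row=1, L[1]='a', prepend. Next row=LF[1]=3
  step 5: row=3, L[3]='i', prepend. Next row=LF[3]=9
  step 6: row=9, L[9]='d', prepend. Next row=LF[9]=6
  step 7: row=6, L[6]='e', prepend. Next row=LF[6]=7
  step 8: row=7, L[7]='p', prepend. Next row=LF[7]=13
  step 9: row=13, L[13]='o', prepend. Next row=LF[13]=12
  step 10: row=12, L[12]='l', prepend. Next row=LF[12]=10
  step 11: row=10, L[10]='c', prepend. Next row=LF[10]=4
  step 12: row=4, L[4]='y', prepend. Next row=LF[4]=14
  step 13: row=14, L[14]='c', prepend. Next row=LF[14]=5
  step 14: row=5, L[5]='n', prepend. Next row=LF[5]=11
  step 15: row=11, L[11]='e', prepend. Next row=LF[11]=8
Reversed output: encyclopediaCX$

Answer: encyclopediaCX$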